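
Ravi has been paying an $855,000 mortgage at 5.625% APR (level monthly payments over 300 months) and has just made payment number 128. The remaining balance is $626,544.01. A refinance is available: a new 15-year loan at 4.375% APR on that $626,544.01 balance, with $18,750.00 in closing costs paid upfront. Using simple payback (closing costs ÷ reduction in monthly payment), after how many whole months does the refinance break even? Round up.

34 months

Current payment = 855,000 × 5.625%/12 / (1 − (1+0.0046875)^−300) = $5,314.46.
Refinanced payment = 626,544.01 × 0.0036458 / (1 − (1+0.0036458)^−180) = $4,753.09.
Monthly savings = $5,314.46 − $4,753.09 = $561.37.
Break-even = $18,750.00 / $561.37 = 33.40 → 34 months.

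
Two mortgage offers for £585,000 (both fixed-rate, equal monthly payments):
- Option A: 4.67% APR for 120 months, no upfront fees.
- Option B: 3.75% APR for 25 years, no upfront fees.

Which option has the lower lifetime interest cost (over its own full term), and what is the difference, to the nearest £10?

Option A by £168,990

Option A: at 4.67% the monthly rate is 0.0038917, so the payment is 585,000 × 0.0038917 / (1 − 1.0038917^−120) = £6,110.90.
Total interest on Option A = 120 × £6,110.90 − £585,000 = £148,308.00.
Option B: at 3.75% the monthly rate is 0.0031250, so the payment is 585,000 × 0.0031250 / (1 − 1.0031250^−300) = £3,007.67.
Total interest on Option B = 300 × £3,007.67 − £585,000 = £317,301.00.
Option A is lower by £168,993.00.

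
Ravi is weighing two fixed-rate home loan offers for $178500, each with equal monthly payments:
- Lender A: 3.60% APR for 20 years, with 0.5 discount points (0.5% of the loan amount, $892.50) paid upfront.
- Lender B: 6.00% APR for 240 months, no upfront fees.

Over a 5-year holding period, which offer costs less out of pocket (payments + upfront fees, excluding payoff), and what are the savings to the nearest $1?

Lender A: monthly rate = 3.6%/12 = 0.0030000; payment = 178,500 × 0.0030000 / (1 − (1+0.0030000)^−240) = $1,044.42.
Lender B: at 6.00% the monthly rate is 0.0050000, so the payment is 178,500 × 0.0050000 / (1 − 1.0050000^−240) = $1,278.83.
Over 60 months: Lender A costs 60 × $1,044.42 + $892.50 = $63,557.70; Lender B costs 60 × $1,278.83 = $76,729.80.
Lender A is cheaper by $76,729.80 − $63,557.70 = $13,172.10.

Lender A by $13,172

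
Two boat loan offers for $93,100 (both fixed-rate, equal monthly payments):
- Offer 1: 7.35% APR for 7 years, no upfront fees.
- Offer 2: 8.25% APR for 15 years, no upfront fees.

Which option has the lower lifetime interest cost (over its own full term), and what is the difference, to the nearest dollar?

Offer 1: monthly rate = 7.35%/12 = 0.0061250; payment = 93,100 × 0.0061250 / (1 − (1+0.0061250)^−84) = $1,421.11.
Total interest on Offer 1 = 84 × $1,421.11 − $93,100 = $26,273.24.
Offer 2: at 8.25% the monthly rate is 0.0068750, so the payment is 93,100 × 0.0068750 / (1 − 1.0068750^−180) = $903.20.
Total interest on Offer 2 = 180 × $903.20 − $93,100 = $69,476.00.
Offer 1 is lower by $43,202.76.

Offer 1 by $43,203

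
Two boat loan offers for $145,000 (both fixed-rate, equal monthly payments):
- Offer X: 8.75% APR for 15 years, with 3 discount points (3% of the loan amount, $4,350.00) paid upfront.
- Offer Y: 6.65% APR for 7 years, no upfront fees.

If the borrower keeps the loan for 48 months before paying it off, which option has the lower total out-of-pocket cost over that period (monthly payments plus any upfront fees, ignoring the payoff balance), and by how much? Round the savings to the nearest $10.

Offer X: monthly rate = 8.75%/12 = 0.0072917; payment = 145,000 × 0.0072917 / (1 − (1+0.0072917)^−180) = $1,449.20.
Offer Y: monthly rate = 6.65%/12 = 0.0055417; payment = 145,000 × 0.0055417 / (1 − (1+0.0055417)^−84) = $2,163.71.
Over 48 months: Offer X costs 48 × $1,449.20 + $4,350.00 = $73,911.60; Offer Y costs 48 × $2,163.71 = $103,858.08.
Offer X is cheaper by $103,858.08 − $73,911.60 = $29,946.48.

Offer X by $29,950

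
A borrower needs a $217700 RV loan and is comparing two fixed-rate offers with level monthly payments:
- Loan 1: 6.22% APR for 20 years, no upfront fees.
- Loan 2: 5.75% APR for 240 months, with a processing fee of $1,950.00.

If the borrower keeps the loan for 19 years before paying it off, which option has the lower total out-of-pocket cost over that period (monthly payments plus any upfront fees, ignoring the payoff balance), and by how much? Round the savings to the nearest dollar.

Loan 1: at 6.22% the monthly rate is 0.0051833, so the payment is 217,700 × 0.0051833 / (1 − 1.0051833^−240) = $1,587.43.
Loan 2: monthly rate = 5.75%/12 = 0.0047917; payment = 217,700 × 0.0047917 / (1 − (1+0.0047917)^−240) = $1,528.44.
Over 228 months: Loan 1 costs 228 × $1,587.43 = $361,934.04; Loan 2 costs 228 × $1,528.44 + $1,950.00 = $350,434.32.
Loan 2 is cheaper by $361,934.04 − $350,434.32 = $11,499.72.

Loan 2 by $11,500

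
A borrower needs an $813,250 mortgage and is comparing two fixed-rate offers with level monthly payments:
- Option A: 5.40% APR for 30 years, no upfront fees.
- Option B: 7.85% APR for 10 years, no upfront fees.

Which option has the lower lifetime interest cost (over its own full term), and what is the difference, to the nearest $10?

Option B by $467,680

Option A: at 5.40% the monthly rate is 0.0045000, so the payment is 813,250 × 0.0045000 / (1 − 1.0045000^−360) = $4,566.65.
Total interest on Option A = 360 × $4,566.65 − $813,250 = $830,744.00.
Option B: monthly rate = 7.85%/12 = 0.0065417; payment = 813,250 × 0.0065417 / (1 − (1+0.0065417)^−120) = $9,802.63.
Total interest on Option B = 120 × $9,802.63 − $813,250 = $363,065.60.
Option B is lower by $467,678.40.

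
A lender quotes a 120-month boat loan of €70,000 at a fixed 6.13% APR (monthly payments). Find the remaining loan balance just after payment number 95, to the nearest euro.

With monthly rate i = 6.13%/12 = 0.0051083, the balance after k of n payments is P · [(1+i)^n − (1+i)^k] / [(1+i)^n − 1].
(1+0.0051083)^120 = 1.84308281 and (1+0.0051083)^95 = 1.62264309, so the balance is 70,000 × (1.84308281 − 1.62264309) / (1.84308281 − 1) = €18,302.81.

€18,303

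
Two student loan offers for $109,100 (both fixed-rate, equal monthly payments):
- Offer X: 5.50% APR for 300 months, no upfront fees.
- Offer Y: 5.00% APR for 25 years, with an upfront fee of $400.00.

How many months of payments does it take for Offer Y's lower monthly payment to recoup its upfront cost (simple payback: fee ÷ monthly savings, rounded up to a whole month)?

13 months

Offer X: at 5.50% the monthly rate is 0.0045833, so the payment is 109,100 × 0.0045833 / (1 − 1.0045833^−300) = $669.97.
Offer Y: at 5.00% the monthly rate is 0.0041667, so the payment is 109,100 × 0.0041667 / (1 − 1.0041667^−300) = $637.79.
Monthly savings = $669.97 − $637.79 = $32.18.
Break-even = $400.00 / $32.18 = 12.43 → 13 months.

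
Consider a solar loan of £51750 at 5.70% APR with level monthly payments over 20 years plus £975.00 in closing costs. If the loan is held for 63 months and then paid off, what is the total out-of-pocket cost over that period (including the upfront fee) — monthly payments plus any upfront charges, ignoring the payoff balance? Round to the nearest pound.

£23,772

Monthly rate = 5.7%/12 = 0.0047500; payment = 51,750 × 0.0047500 / (1 − (1+0.0047500)^−240) = £361.85.
Total outlay = 63 × £361.85 + £975.00 = £23,771.55.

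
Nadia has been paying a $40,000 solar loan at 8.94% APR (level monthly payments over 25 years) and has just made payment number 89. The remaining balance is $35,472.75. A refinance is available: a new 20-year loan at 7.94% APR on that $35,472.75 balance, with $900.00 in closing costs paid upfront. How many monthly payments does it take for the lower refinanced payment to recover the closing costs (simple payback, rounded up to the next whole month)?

Current payment = 40,000 × 8.94%/12 / (1 − (1+0.0074500)^−300) = $334.04.
Refinanced payment = 35,472.75 × 0.0066167 / (1 − (1+0.0066167)^−240) = $295.39.
Monthly savings = $334.04 − $295.39 = $38.65.
Break-even = $900.00 / $38.65 = 23.29 → 24 months.

24 months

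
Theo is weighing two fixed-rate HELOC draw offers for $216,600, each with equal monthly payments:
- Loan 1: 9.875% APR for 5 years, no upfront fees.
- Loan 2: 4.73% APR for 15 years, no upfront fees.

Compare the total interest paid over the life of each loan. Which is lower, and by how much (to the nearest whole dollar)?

Loan 1 by $27,531

Loan 1: at 9.875% the monthly rate is 0.0082292, so the payment is 216,600 × 0.0082292 / (1 − 1.0082292^−60) = $4,588.80.
Total interest on Loan 1 = 60 × $4,588.80 − $216,600 = $58,728.00.
Loan 2: monthly rate = 4.73%/12 = 0.0039417; payment = 216,600 × 0.0039417 / (1 − (1+0.0039417)^−180) = $1,682.55.
Total interest on Loan 2 = 180 × $1,682.55 − $216,600 = $86,259.00.
Loan 1 is lower by $27,531.00.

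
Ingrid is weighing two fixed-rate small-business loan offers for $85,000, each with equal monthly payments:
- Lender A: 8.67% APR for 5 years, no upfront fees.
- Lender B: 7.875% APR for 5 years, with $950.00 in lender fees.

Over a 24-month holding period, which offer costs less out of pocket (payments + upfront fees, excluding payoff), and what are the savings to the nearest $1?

Lender A: monthly rate = 8.67%/12 = 0.0072250; payment = 85,000 × 0.0072250 / (1 − (1+0.0072250)^−60) = $1,750.88.
Lender B: at 7.875% the monthly rate is 0.0065625, so the payment is 85,000 × 0.0065625 / (1 − 1.0065625^−60) = $1,718.41.
Over 24 months: Lender A costs 24 × $1,750.88 = $42,021.12; Lender B costs 24 × $1,718.41 + $950.00 = $42,191.84.
Lender A is cheaper by $42,191.84 − $42,021.12 = $170.72.

Lender A by $171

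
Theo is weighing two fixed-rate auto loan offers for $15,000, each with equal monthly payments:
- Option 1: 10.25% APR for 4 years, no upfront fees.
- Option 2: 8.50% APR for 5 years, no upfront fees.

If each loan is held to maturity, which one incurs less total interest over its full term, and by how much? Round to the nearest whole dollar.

Option 1 by $117

Option 1: at 10.25% the monthly rate is 0.0085417, so the payment is 15,000 × 0.0085417 / (1 − 1.0085417^−48) = $382.24.
Total interest on Option 1 = 48 × $382.24 − $15,000 = $3,347.52.
Option 2: monthly rate = 8.5%/12 = 0.0070833; payment = 15,000 × 0.0070833 / (1 − (1+0.0070833)^−60) = $307.75.
Total interest on Option 2 = 60 × $307.75 − $15,000 = $3,465.00.
Option 1 is lower by $117.48.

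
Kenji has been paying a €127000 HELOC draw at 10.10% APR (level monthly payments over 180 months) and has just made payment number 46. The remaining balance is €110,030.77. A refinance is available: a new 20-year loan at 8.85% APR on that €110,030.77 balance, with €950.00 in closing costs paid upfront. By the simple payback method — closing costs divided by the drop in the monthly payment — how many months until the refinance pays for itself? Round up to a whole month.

Current payment = 127,000 × 10.1%/12 / (1 − (1+0.0084167)^−180) = €1,372.53.
Refinanced payment = 110,030.77 × 0.0073750 / (1 − (1+0.0073750)^−240) = €979.39.
Monthly savings = €1,372.53 − €979.39 = €393.14.
Break-even = €950.00 / €393.14 = 2.42 → 3 months.

3 months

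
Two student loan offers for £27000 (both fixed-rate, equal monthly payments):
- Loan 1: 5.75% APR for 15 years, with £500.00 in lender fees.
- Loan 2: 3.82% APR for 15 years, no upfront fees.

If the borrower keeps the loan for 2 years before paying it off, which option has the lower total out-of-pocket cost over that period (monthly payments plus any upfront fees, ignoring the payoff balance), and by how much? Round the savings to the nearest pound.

Loan 2 by £1,146

Loan 1: at 5.75% the monthly rate is 0.0047917, so the payment is 27,000 × 0.0047917 / (1 − 1.0047917^−180) = £224.21.
Loan 2: at 3.82% the monthly rate is 0.0031833, so the payment is 27,000 × 0.0031833 / (1 − 1.0031833^−180) = £197.29.
Over 24 months: Loan 1 costs 24 × £224.21 + £500.00 = £5,881.04; Loan 2 costs 24 × £197.29 = £4,734.96.
Loan 2 is cheaper by £5,881.04 − £4,734.96 = £1,146.08.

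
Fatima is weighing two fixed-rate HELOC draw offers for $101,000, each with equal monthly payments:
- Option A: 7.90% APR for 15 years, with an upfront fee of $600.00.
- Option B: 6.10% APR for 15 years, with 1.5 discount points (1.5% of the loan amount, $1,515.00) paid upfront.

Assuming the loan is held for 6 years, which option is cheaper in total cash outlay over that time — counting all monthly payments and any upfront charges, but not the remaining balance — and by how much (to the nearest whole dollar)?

Option B by $6,402

Option A: monthly rate = 7.9%/12 = 0.0065833; payment = 101,000 × 0.0065833 / (1 − (1+0.0065833)^−180) = $959.39.
Option B: at 6.10% the monthly rate is 0.0050833, so the payment is 101,000 × 0.0050833 / (1 − 1.0050833^−180) = $857.76.
Over 72 months: Option A costs 72 × $959.39 + $600.00 = $69,676.08; Option B costs 72 × $857.76 + $1,515.00 = $63,273.72.
Option B is cheaper by $69,676.08 − $63,273.72 = $6,402.36.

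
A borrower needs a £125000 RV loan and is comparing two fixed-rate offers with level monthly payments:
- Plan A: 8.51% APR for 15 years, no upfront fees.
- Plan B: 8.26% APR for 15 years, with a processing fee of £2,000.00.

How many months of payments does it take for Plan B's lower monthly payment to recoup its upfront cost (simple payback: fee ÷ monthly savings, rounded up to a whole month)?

110 months

Plan A: at 8.51% the monthly rate is 0.0070917, so the payment is 125,000 × 0.0070917 / (1 − 1.0070917^−180) = £1,231.66.
Plan B: at 8.26% the monthly rate is 0.0068833, so the payment is 125,000 × 0.0068833 / (1 − 1.0068833^−180) = £1,213.40.
Monthly savings = £1,231.66 − £1,213.40 = £18.26.
Break-even = £2,000.00 / £18.26 = 109.53 → 110 months.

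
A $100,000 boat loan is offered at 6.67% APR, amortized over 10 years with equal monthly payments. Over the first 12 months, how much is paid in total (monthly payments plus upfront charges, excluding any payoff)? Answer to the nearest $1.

$13,730

Monthly rate = 6.67%/12 = 0.0055583; payment = 100,000 × 0.0055583 / (1 − (1+0.0055583)^−120) = $1,144.15.
Total outlay = 12 × $1,144.15 = $13,729.80.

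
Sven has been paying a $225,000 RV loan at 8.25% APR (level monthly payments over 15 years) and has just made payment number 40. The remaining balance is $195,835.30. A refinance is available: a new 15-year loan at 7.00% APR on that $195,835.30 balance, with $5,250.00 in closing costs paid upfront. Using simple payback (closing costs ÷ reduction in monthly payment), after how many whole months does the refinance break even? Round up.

Current payment = 225,000 × 8.25%/12 / (1 − (1+0.0068750)^−180) = $2,182.82.
Refinanced payment = 195,835.30 × 0.0058333 / (1 − (1+0.0058333)^−180) = $1,760.22.
Monthly savings = $2,182.82 − $1,760.22 = $422.60.
Break-even = $5,250.00 / $422.60 = 12.42 → 13 months.

13 months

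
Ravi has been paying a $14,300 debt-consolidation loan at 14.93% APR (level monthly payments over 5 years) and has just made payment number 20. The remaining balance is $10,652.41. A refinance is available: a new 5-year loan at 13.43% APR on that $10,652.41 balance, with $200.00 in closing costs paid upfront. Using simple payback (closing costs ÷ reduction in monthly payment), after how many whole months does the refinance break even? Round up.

3 months

Current payment = 14,300 × 14.93%/12 / (1 − (1+0.0124417)^−60) = $339.67.
Refinanced payment = 10,652.41 × 0.0111917 / (1 − (1+0.0111917)^−60) = $244.73.
Monthly savings = $339.67 − $244.73 = $94.94.
Break-even = $200.00 / $94.94 = 2.11 → 3 months.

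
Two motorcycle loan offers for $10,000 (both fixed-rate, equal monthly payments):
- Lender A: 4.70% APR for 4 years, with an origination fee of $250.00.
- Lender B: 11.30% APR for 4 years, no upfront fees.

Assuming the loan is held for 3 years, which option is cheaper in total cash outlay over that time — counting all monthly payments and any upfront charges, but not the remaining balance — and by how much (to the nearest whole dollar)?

Lender A by $865

Lender A: at 4.70% the monthly rate is 0.0039167, so the payment is 10,000 × 0.0039167 / (1 − 1.0039167^−48) = $228.94.
Lender B: monthly rate = 11.3%/12 = 0.0094167; payment = 10,000 × 0.0094167 / (1 − (1+0.0094167)^−48) = $259.91.
Over 36 months: Lender A costs 36 × $228.94 + $250.00 = $8,491.84; Lender B costs 36 × $259.91 = $9,356.76.
Lender A is cheaper by $9,356.76 − $8,491.84 = $864.92.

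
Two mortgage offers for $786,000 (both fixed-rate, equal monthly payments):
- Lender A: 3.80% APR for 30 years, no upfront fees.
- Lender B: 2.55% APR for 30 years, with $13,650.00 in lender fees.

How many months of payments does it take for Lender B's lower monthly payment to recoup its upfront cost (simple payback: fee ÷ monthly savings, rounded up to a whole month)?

Lender A: monthly rate = 3.8%/12 = 0.0031667; payment = 786,000 × 0.0031667 / (1 − (1+0.0031667)^−360) = $3,662.42.
Lender B: at 2.55% the monthly rate is 0.0021250, so the payment is 786,000 × 0.0021250 / (1 − 1.0021250^−360) = $3,126.12.
Monthly savings = $3,662.42 − $3,126.12 = $536.30.
Break-even = $13,650.00 / $536.30 = 25.45 → 26 months.

26 months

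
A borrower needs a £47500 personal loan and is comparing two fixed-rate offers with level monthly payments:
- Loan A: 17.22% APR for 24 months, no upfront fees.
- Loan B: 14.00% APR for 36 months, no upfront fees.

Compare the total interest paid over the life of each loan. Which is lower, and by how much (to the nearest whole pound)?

Loan A by £1,959

Loan A: at 17.22% the monthly rate is 0.0143500, so the payment is 47,500 × 0.0143500 / (1 − 1.0143500^−24) = £2,353.53.
Total interest on Loan A = 24 × £2,353.53 − £47,500 = £8,984.72.
Loan B: at 14.00% the monthly rate is 0.0116667, so the payment is 47,500 × 0.0116667 / (1 − 1.0116667^−36) = £1,623.44.
Total interest on Loan B = 36 × £1,623.44 − £47,500 = £10,943.84.
Loan A is lower by £1,959.12.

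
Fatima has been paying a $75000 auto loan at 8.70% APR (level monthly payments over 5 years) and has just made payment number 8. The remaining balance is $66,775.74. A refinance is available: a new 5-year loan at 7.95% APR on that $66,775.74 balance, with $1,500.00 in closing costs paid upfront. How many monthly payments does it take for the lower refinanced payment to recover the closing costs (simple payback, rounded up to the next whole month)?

8 months

Current payment = 75,000 × 8.7%/12 / (1 − (1+0.0072500)^−60) = $1,545.98.
Refinanced payment = 66,775.74 × 0.0066250 / (1 − (1+0.0066250)^−60) = $1,352.37.
Monthly savings = $1,545.98 − $1,352.37 = $193.61.
Break-even = $1,500.00 / $193.61 = 7.75 → 8 months.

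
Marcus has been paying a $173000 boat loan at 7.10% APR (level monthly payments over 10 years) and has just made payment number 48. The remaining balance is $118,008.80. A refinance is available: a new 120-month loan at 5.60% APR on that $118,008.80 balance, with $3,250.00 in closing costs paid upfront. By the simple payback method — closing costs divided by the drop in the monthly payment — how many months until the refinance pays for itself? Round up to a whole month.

Current payment = 173,000 × 7.1%/12 / (1 − (1+0.0059167)^−120) = $2,017.60.
Refinanced payment = 118,008.80 × 0.0046667 / (1 − (1+0.0046667)^−120) = $1,286.56.
Monthly savings = $2,017.60 − $1,286.56 = $731.04.
Break-even = $3,250.00 / $731.04 = 4.45 → 5 months.

5 months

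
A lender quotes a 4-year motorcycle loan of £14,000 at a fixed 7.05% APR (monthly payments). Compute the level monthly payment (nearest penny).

£335.57

At 7.05% the monthly rate is 0.0058750, so the payment is 14,000 × 0.0058750 / (1 − 1.0058750^−48) = £335.57.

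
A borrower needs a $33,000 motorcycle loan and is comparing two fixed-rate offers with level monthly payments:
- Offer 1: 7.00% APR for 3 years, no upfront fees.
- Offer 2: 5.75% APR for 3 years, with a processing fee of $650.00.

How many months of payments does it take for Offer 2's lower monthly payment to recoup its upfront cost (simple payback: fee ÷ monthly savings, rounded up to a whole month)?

Offer 1: monthly rate = 7%/12 = 0.0058333; payment = 33,000 × 0.0058333 / (1 − (1+0.0058333)^−36) = $1,018.94.
Offer 2: monthly rate = 5.75%/12 = 0.0047917; payment = 33,000 × 0.0047917 / (1 − (1+0.0047917)^−36) = $1,000.19.
Monthly savings = $1,018.94 − $1,000.19 = $18.75.
Break-even = $650.00 / $18.75 = 34.67 → 35 months.

35 months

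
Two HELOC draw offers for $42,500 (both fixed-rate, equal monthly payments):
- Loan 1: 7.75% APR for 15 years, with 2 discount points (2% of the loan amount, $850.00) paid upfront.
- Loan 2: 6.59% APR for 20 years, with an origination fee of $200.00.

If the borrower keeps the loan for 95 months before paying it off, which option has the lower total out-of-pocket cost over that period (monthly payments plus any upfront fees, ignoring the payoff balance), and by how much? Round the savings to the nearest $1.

Loan 2 by $8,337

Loan 1: monthly rate = 7.75%/12 = 0.0064583; payment = 42,500 × 0.0064583 / (1 − (1+0.0064583)^−180) = $400.04.
Loan 2: at 6.59% the monthly rate is 0.0054917, so the payment is 42,500 × 0.0054917 / (1 − 1.0054917^−240) = $319.12.
Over 95 months: Loan 1 costs 95 × $400.04 + $850.00 = $38,853.80; Loan 2 costs 95 × $319.12 + $200.00 = $30,516.40.
Loan 2 is cheaper by $38,853.80 − $30,516.40 = $8,337.40.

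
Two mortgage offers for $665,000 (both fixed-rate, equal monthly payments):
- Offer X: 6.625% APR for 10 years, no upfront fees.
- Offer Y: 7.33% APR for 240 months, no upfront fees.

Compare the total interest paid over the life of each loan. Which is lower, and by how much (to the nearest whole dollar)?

Offer X: monthly rate = 6.625%/12 = 0.0055208; payment = 665,000 × 0.0055208 / (1 − (1+0.0055208)^−120) = $7,593.30.
Total interest on Offer X = 120 × $7,593.30 − $665,000 = $246,196.00.
Offer Y: at 7.33% the monthly rate is 0.0061083, so the payment is 665,000 × 0.0061083 / (1 − 1.0061083^−240) = $5,288.28.
Total interest on Offer Y = 240 × $5,288.28 − $665,000 = $604,187.20.
Offer X is lower by $357,991.20.

Offer X by $357,991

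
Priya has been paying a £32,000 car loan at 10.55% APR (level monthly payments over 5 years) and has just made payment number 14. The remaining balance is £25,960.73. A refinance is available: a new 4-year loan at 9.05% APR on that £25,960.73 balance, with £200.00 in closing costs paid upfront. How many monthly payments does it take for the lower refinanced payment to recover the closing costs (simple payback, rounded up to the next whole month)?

5 months

Current payment = 32,000 × 10.55%/12 / (1 − (1+0.0087917)^−60) = £688.60.
Refinanced payment = 25,960.73 × 0.0075417 / (1 − (1+0.0075417)^−48) = £646.65.
Monthly savings = £688.60 − £646.65 = £41.95.
Break-even = £200.00 / £41.95 = 4.77 → 5 months.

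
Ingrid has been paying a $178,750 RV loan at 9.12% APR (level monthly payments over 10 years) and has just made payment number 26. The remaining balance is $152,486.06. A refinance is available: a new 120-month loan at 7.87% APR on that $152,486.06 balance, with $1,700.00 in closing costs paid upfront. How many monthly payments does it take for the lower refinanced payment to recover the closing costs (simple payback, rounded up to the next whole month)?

4 months

Current payment = 178,750 × 9.12%/12 / (1 − (1+0.0076000)^−120) = $2,275.95.
Refinanced payment = 152,486.06 × 0.0065583 / (1 − (1+0.0065583)^−120) = $1,839.62.
Monthly savings = $2,275.95 − $1,839.62 = $436.33.
Break-even = $1,700.00 / $436.33 = 3.90 → 4 months.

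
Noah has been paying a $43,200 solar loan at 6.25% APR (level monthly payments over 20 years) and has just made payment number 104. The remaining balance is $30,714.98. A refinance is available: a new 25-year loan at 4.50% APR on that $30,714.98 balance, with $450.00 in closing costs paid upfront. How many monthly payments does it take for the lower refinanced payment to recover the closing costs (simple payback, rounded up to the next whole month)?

4 months

Current payment = 43,200 × 6.25%/12 / (1 − (1+0.0052083)^−240) = $315.76.
Refinanced payment = 30,714.98 × 0.0037500 / (1 − (1+0.0037500)^−300) = $170.72.
Monthly savings = $315.76 − $170.72 = $145.04.
Break-even = $450.00 / $145.04 = 3.10 → 4 months.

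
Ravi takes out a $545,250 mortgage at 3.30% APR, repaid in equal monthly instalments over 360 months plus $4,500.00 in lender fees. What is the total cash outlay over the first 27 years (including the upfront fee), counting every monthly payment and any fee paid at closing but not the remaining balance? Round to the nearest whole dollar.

At 3.30% the monthly rate is 0.0027500, so the payment is 545,250 × 0.0027500 / (1 − 1.0027500^−360) = $2,387.95.
Total outlay = 324 × $2,387.95 + $4,500.00 = $778,195.80.

$778,196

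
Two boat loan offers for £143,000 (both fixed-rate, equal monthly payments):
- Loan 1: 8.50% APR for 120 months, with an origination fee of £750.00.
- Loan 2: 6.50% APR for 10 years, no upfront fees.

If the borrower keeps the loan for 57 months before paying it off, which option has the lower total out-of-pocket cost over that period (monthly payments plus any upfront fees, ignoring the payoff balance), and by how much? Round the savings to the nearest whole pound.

Loan 1: at 8.50% the monthly rate is 0.0070833, so the payment is 143,000 × 0.0070833 / (1 − 1.0070833^−120) = £1,773.00.
Loan 2: at 6.50% the monthly rate is 0.0054167, so the payment is 143,000 × 0.0054167 / (1 − 1.0054167^−120) = £1,623.74.
Over 57 months: Loan 1 costs 57 × £1,773.00 + £750.00 = £101,811.00; Loan 2 costs 57 × £1,623.74 = £92,553.18.
Loan 2 is cheaper by £101,811.00 − £92,553.18 = £9,257.82.

Loan 2 by £9,258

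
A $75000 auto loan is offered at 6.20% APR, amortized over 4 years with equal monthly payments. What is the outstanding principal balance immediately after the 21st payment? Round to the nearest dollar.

$44,456

With monthly rate i = 6.2%/12 = 0.0051667, the balance after k of n payments is P · [(1+i)^n − (1+i)^k] / [(1+i)^n − 1].
(1+0.0051667)^48 = 1.28064202 and (1+0.0051667)^21 = 1.11429361, so the balance is 75,000 × (1.28064202 − 1.11429361) / (1.28064202 − 1) = $44,455.68.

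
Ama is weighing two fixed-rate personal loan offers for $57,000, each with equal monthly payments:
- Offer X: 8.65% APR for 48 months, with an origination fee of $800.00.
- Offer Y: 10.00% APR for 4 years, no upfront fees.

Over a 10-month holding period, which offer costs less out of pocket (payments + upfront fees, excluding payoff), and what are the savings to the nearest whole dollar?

Offer Y by $433

Offer X: at 8.65% the monthly rate is 0.0072083, so the payment is 57,000 × 0.0072083 / (1 − 1.0072083^−48) = $1,408.99.
Offer Y: monthly rate = 10%/12 = 0.0083333; payment = 57,000 × 0.0083333 / (1 − (1+0.0083333)^−48) = $1,445.67.
Over 10 months: Offer X costs 10 × $1,408.99 + $800.00 = $14,889.90; Offer Y costs 10 × $1,445.67 = $14,456.70.
Offer Y is cheaper by $14,889.90 − $14,456.70 = $433.20.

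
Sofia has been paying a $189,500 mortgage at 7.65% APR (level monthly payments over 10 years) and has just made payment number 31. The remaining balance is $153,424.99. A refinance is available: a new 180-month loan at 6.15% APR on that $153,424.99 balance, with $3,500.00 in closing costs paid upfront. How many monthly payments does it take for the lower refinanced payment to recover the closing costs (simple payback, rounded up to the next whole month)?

4 months

Current payment = 189,500 × 7.65%/12 / (1 − (1+0.0063750)^−120) = $2,264.26.
Refinanced payment = 153,424.99 × 0.0051250 / (1 − (1+0.0051250)^−180) = $1,307.15.
Monthly savings = $2,264.26 − $1,307.15 = $957.11.
Break-even = $3,500.00 / $957.11 = 3.66 → 4 months.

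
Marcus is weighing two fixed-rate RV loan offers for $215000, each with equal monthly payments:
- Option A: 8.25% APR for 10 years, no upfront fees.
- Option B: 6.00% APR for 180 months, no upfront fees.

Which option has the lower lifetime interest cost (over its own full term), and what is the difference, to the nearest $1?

Option A by $10,129

Option A: monthly rate = 8.25%/12 = 0.0068750; payment = 215,000 × 0.0068750 / (1 − (1+0.0068750)^−120) = $2,637.03.
Total interest on Option A = 120 × $2,637.03 − $215,000 = $101,443.60.
Option B: at 6.00% the monthly rate is 0.0050000, so the payment is 215,000 × 0.0050000 / (1 − 1.0050000^−180) = $1,814.29.
Total interest on Option B = 180 × $1,814.29 − $215,000 = $111,572.20.
Option A is lower by $10,128.60.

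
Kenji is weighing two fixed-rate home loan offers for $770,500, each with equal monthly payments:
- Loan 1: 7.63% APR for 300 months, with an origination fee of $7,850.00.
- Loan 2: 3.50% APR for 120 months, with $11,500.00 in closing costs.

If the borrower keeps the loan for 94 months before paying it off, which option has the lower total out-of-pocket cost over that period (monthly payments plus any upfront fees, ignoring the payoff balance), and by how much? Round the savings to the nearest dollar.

Loan 1 by $178,482

Loan 1: at 7.63% the monthly rate is 0.0063583, so the payment is 770,500 × 0.0063583 / (1 − 1.0063583^−300) = $5,759.24.
Loan 2: monthly rate = 3.5%/12 = 0.0029167; payment = 770,500 × 0.0029167 / (1 − (1+0.0029167)^−120) = $7,619.16.
Over 94 months: Loan 1 costs 94 × $5,759.24 + $7,850.00 = $549,218.56; Loan 2 costs 94 × $7,619.16 + $11,500.00 = $727,701.04.
Loan 1 is cheaper by $727,701.04 − $549,218.56 = $178,482.48.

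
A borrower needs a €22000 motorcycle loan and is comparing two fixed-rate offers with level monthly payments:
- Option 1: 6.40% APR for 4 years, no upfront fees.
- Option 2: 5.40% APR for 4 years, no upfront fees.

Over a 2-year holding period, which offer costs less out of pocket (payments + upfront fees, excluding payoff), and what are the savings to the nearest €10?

Option 2 by €240

Option 1: monthly rate = 6.4%/12 = 0.0053333; payment = 22,000 × 0.0053333 / (1 − (1+0.0053333)^−48) = €520.71.
Option 2: monthly rate = 5.4%/12 = 0.0045000; payment = 22,000 × 0.0045000 / (1 − (1+0.0045000)^−48) = €510.64.
Over 24 months: Option 1 costs 24 × €520.71 = €12,497.04; Option 2 costs 24 × €510.64 = €12,255.36.
Option 2 is cheaper by €12,497.04 − €12,255.36 = €241.68.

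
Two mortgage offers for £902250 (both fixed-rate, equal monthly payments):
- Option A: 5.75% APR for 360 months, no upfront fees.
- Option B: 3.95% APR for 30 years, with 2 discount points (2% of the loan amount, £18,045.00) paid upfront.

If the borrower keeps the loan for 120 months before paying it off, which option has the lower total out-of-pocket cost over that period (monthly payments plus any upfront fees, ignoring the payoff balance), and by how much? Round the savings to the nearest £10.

Option B by £100,010

Option A: monthly rate = 5.75%/12 = 0.0047917; payment = 902,250 × 0.0047917 / (1 − (1+0.0047917)^−360) = £5,265.29.
Option B: monthly rate = 3.95%/12 = 0.0032917; payment = 902,250 × 0.0032917 / (1 − (1+0.0032917)^−360) = £4,281.51.
Over 120 months: Option A costs 120 × £5,265.29 = £631,834.80; Option B costs 120 × £4,281.51 + £18,045.00 = £531,826.20.
Option B is cheaper by £631,834.80 − £531,826.20 = £100,008.60.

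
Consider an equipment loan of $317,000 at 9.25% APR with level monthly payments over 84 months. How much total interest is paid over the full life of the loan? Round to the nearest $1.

Monthly rate = 9.25%/12 = 0.0077083; payment = 317,000 × 0.0077083 / (1 − (1+0.0077083)^−84) = $5,140.55.
Total paid = 84 × $5,140.55 = $431,806.20; interest = $431,806.20 − $317,000 = $114,806.20.

$114,806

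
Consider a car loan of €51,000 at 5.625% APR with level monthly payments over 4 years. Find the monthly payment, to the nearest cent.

At 5.625% the monthly rate is 0.0046875, so the payment is 51,000 × 0.0046875 / (1 − 1.0046875^−48) = €1,188.99.

€1,188.99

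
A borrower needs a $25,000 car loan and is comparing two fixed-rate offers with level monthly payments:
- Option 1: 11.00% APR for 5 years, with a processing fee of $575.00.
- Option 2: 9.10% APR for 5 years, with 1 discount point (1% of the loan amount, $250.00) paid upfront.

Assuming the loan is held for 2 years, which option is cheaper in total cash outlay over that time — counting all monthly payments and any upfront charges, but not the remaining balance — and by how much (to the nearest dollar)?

Option 1: monthly rate = 11%/12 = 0.0091667; payment = 25,000 × 0.0091667 / (1 − (1+0.0091667)^−60) = $543.56.
Option 2: monthly rate = 9.1%/12 = 0.0075833; payment = 25,000 × 0.0075833 / (1 − (1+0.0075833)^−60) = $520.17.
Over 24 months: Option 1 costs 24 × $543.56 + $575.00 = $13,620.44; Option 2 costs 24 × $520.17 + $250.00 = $12,734.08.
Option 2 is cheaper by $13,620.44 − $12,734.08 = $886.36.

Option 2 by $886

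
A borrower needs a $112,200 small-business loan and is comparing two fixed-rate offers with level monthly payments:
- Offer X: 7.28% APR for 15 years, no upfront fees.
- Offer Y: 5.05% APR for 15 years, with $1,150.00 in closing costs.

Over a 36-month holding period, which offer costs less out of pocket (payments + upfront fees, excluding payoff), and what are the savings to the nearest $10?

Offer Y by $3,740

Offer X: at 7.28% the monthly rate is 0.0060667, so the payment is 112,200 × 0.0060667 / (1 − 1.0060667^−180) = $1,026.13.
Offer Y: at 5.05% the monthly rate is 0.0042083, so the payment is 112,200 × 0.0042083 / (1 − 1.0042083^−180) = $890.20.
Over 36 months: Offer X costs 36 × $1,026.13 = $36,940.68; Offer Y costs 36 × $890.20 + $1,150.00 = $33,197.20.
Offer Y is cheaper by $36,940.68 − $33,197.20 = $3,743.48.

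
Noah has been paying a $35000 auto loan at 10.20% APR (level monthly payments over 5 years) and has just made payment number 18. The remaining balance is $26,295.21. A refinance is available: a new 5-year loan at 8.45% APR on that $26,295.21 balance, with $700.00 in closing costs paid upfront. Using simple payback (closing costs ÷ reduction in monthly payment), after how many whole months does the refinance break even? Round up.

4 months

Current payment = 35,000 × 10.2%/12 / (1 − (1+0.0085000)^−60) = $747.10.
Refinanced payment = 26,295.21 × 0.0070417 / (1 − (1+0.0070417)^−60) = $538.85.
Monthly savings = $747.10 − $538.85 = $208.25.
Break-even = $700.00 / $208.25 = 3.36 → 4 months.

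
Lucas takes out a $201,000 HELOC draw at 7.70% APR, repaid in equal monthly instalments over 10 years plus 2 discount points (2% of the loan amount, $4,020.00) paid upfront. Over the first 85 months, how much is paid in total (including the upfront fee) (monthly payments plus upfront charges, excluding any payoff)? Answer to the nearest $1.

At 7.70% the monthly rate is 0.0064167, so the payment is 201,000 × 0.0064167 / (1 − 1.0064167^−120) = $2,406.94.
Total outlay = 85 × $2,406.94 + $4,020.00 = $208,609.90.

$208,610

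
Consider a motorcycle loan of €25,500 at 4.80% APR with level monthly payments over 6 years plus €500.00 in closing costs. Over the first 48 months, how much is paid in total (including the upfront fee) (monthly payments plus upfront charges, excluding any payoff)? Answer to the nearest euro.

Monthly rate = 4.8%/12 = 0.0040000; payment = 25,500 × 0.0040000 / (1 − (1+0.0040000)^−72) = €408.31.
Total outlay = 48 × €408.31 + €500.00 = €20,098.88.

€20,099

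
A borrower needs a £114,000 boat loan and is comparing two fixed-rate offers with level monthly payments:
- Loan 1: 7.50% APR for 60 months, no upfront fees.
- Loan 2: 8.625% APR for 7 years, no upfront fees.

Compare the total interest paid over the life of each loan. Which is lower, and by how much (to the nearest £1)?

Loan 1: at 7.50% the monthly rate is 0.0062500, so the payment is 114,000 × 0.0062500 / (1 − 1.0062500^−60) = £2,284.33.
Total interest on Loan 1 = 60 × £2,284.33 − £114,000 = £23,059.80.
Loan 2: monthly rate = 8.625%/12 = 0.0071875; payment = 114,000 × 0.0071875 / (1 − (1+0.0071875)^−84) = £1,812.53.
Total interest on Loan 2 = 84 × £1,812.53 − £114,000 = £38,252.52.
Loan 1 is lower by £15,192.72.

Loan 1 by £15,193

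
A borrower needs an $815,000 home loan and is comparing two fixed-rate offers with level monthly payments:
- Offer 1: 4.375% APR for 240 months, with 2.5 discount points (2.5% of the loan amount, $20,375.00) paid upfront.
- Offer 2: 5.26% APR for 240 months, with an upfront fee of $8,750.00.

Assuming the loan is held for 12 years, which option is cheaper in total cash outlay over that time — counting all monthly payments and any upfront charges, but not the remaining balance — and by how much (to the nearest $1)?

Offer 1: monthly rate = 4.375%/12 = 0.0036458; payment = 815,000 × 0.0036458 / (1 − (1+0.0036458)^−240) = $5,101.26.
Offer 2: at 5.26% the monthly rate is 0.0043833, so the payment is 815,000 × 0.0043833 / (1 − 1.0043833^−240) = $5,496.38.
Over 144 months: Offer 1 costs 144 × $5,101.26 + $20,375.00 = $754,956.44; Offer 2 costs 144 × $5,496.38 + $8,750.00 = $800,228.72.
Offer 1 is cheaper by $800,228.72 − $754,956.44 = $45,272.28.

Offer 1 by $45,272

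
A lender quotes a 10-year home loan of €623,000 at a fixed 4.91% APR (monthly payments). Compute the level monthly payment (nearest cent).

At 4.91% the monthly rate is 0.0040917, so the payment is 623,000 × 0.0040917 / (1 − 1.0040917^−120) = €6,580.51.

€6,580.51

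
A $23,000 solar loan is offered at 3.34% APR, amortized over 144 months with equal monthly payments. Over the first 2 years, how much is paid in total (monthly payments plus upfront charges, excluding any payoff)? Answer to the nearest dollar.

Monthly rate = 3.34%/12 = 0.0027833; payment = 23,000 × 0.0027833 / (1 − (1+0.0027833)^−144) = $194.08.
Total outlay = 24 × $194.08 = $4,657.92.

$4,658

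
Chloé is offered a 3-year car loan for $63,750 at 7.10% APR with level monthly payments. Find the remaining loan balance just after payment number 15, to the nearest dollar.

With monthly rate i = 7.1%/12 = 0.0059167, the balance after k of n payments is P · [(1+i)^n − (1+i)^k] / [(1+i)^n − 1].
(1+0.0059167)^36 = 1.23660825 and (1+0.0059167)^15 = 1.09252167, so the balance is 63,750 × (1.23660825 − 1.09252167) / (1.23660825 − 1) = $38,821.64.

$38,822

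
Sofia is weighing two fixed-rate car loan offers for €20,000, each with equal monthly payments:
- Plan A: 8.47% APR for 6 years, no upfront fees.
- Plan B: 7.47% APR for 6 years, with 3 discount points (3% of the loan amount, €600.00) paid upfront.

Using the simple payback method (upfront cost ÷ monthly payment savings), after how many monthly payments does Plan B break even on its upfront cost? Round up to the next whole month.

62 months

Plan A: monthly rate = 8.47%/12 = 0.0070583; payment = 20,000 × 0.0070583 / (1 − (1+0.0070583)^−72) = €355.27.
Plan B: monthly rate = 7.47%/12 = 0.0062250; payment = 20,000 × 0.0062250 / (1 − (1+0.0062250)^−72) = €345.51.
Monthly savings = €355.27 − €345.51 = €9.76.
Break-even = €600.00 / €9.76 = 61.48 → 62 months.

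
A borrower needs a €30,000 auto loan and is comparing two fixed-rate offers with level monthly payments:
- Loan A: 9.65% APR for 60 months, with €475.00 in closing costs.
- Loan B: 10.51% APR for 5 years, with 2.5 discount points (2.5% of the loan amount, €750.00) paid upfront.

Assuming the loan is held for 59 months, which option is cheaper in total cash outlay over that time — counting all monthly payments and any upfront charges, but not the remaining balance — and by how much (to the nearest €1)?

Loan A by €1,025

Loan A: at 9.65% the monthly rate is 0.0080417, so the payment is 30,000 × 0.0080417 / (1 − 1.0080417^−60) = €632.26.
Loan B: at 10.51% the monthly rate is 0.0087583, so the payment is 30,000 × 0.0087583 / (1 − 1.0087583^−60) = €644.97.
Over 59 months: Loan A costs 59 × €632.26 + €475.00 = €37,778.34; Loan B costs 59 × €644.97 + €750.00 = €38,803.23.
Loan A is cheaper by €38,803.23 − €37,778.34 = €1,024.89.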